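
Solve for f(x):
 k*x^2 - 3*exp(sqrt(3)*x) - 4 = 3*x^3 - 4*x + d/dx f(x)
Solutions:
 f(x) = C1 + k*x^3/3 - 3*x^4/4 + 2*x^2 - 4*x - sqrt(3)*exp(sqrt(3)*x)


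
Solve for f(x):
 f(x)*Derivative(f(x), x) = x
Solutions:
 f(x) = -sqrt(C1 + x^2)
 f(x) = sqrt(C1 + x^2)


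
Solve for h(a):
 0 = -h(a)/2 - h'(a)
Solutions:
 h(a) = C1*exp(-a/2)


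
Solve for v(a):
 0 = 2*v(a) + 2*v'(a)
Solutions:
 v(a) = C1*exp(-a)


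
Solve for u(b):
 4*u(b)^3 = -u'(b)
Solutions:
 u(b) = -sqrt(2)*sqrt(-1/(C1 - 4*b))/2
 u(b) = sqrt(2)*sqrt(-1/(C1 - 4*b))/2


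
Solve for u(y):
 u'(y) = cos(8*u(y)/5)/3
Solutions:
 -y/3 - 5*log(sin(8*u(y)/5) - 1)/16 + 5*log(sin(8*u(y)/5) + 1)/16 = C1


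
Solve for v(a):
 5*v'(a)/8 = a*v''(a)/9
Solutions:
 v(a) = C1 + C2*a^(53/8)


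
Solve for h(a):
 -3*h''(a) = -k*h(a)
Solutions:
 h(a) = C1*exp(-sqrt(3)*a*sqrt(k)/3) + C2*exp(sqrt(3)*a*sqrt(k)/3)


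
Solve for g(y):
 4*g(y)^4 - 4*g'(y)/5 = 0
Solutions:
 g(y) = (-1/(C1 + 15*y))^(1/3)
 g(y) = (-1/(C1 + 5*y))^(1/3)*(-3^(2/3) - 3*3^(1/6)*I)/6
 g(y) = (-1/(C1 + 5*y))^(1/3)*(-3^(2/3) + 3*3^(1/6)*I)/6


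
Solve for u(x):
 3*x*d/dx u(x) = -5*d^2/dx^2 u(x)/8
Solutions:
 u(x) = C1 + C2*erf(2*sqrt(15)*x/5)


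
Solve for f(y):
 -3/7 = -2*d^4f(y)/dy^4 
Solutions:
 f(y) = C1 + C2*y + C3*y^2 + C4*y^3 + y^4/112


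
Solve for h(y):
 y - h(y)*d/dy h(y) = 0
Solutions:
 h(y) = -sqrt(C1 + y^2)
 h(y) = sqrt(C1 + y^2)


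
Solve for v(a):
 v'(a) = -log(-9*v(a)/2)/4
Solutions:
 4*Integral(1/(log(-_y) - log(2) + 2*log(3)), (_y, v(a))) = C1 - a


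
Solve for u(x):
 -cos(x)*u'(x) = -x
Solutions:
 u(x) = C1 + Integral(x/cos(x), x)


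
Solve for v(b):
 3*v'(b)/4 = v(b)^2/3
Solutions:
 v(b) = -9/(C1 + 4*b)


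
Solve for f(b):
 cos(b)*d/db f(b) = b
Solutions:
 f(b) = C1 + Integral(b/cos(b), b)


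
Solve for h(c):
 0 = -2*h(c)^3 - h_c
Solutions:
 h(c) = -sqrt(2)*sqrt(-1/(C1 - 2*c))/2
 h(c) = sqrt(2)*sqrt(-1/(C1 - 2*c))/2


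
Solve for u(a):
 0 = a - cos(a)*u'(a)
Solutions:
 u(a) = C1 + Integral(a/cos(a), a)


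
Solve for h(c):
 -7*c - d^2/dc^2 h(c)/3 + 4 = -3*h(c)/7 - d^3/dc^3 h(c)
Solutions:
 h(c) = C1*exp(c*(14*14^(1/3)/(27*sqrt(6477) + 2173)^(1/3) + 28 + 14^(2/3)*(27*sqrt(6477) + 2173)^(1/3))/252)*sin(14^(1/3)*sqrt(3)*c*(-14^(1/3)*(27*sqrt(6477) + 2173)^(1/3) + 14/(27*sqrt(6477) + 2173)^(1/3))/252) + C2*exp(c*(14*14^(1/3)/(27*sqrt(6477) + 2173)^(1/3) + 28 + 14^(2/3)*(27*sqrt(6477) + 2173)^(1/3))/252)*cos(14^(1/3)*sqrt(3)*c*(-14^(1/3)*(27*sqrt(6477) + 2173)^(1/3) + 14/(27*sqrt(6477) + 2173)^(1/3))/252) + C3*exp(c*(-14^(2/3)*(27*sqrt(6477) + 2173)^(1/3) - 14*14^(1/3)/(27*sqrt(6477) + 2173)^(1/3) + 14)/126) + 49*c/3 - 28/3


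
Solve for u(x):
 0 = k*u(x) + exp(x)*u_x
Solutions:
 u(x) = C1*exp(k*exp(-x))


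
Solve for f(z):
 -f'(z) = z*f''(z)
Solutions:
 f(z) = C1 + C2*log(z)


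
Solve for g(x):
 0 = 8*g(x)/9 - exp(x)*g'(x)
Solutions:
 g(x) = C1*exp(-8*exp(-x)/9)


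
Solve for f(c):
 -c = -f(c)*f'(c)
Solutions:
 f(c) = -sqrt(C1 + c^2)
 f(c) = sqrt(C1 + c^2)


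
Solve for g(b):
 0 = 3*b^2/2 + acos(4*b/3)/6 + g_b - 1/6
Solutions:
 g(b) = C1 - b^3/2 - b*acos(4*b/3)/6 + b/6 + sqrt(9 - 16*b^2)/24


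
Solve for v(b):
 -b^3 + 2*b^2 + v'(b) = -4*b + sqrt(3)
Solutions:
 v(b) = C1 + b^4/4 - 2*b^3/3 - 2*b^2 + sqrt(3)*b


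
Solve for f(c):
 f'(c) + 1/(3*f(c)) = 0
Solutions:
 f(c) = -sqrt(C1 - 6*c)/3
 f(c) = sqrt(C1 - 6*c)/3


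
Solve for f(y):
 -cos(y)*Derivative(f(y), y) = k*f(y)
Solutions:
 f(y) = C1*exp(k*(log(sin(y) - 1) - log(sin(y) + 1))/2)


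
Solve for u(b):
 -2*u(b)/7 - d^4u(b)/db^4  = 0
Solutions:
 u(b) = (C1*sin(14^(3/4)*b/14) + C2*cos(14^(3/4)*b/14))*exp(-14^(3/4)*b/14) + (C3*sin(14^(3/4)*b/14) + C4*cos(14^(3/4)*b/14))*exp(14^(3/4)*b/14)


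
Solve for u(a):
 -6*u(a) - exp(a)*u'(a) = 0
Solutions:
 u(a) = C1*exp(6*exp(-a))


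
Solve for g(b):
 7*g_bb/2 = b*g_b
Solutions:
 g(b) = C1 + C2*erfi(sqrt(7)*b/7)


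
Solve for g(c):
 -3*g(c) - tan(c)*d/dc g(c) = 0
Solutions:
 g(c) = C1/sin(c)^3


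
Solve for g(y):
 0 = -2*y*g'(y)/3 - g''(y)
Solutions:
 g(y) = C1 + C2*erf(sqrt(3)*y/3)


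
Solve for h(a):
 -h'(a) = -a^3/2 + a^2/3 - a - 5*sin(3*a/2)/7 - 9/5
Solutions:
 h(a) = C1 + a^4/8 - a^3/9 + a^2/2 + 9*a/5 - 10*cos(3*a/2)/21


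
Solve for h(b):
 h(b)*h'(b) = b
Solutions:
 h(b) = -sqrt(C1 + b^2)
 h(b) = sqrt(C1 + b^2)


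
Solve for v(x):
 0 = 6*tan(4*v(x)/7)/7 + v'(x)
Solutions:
 v(x) = -7*asin(C1*exp(-24*x/49))/4 + 7*pi/4
 v(x) = 7*asin(C1*exp(-24*x/49))/4


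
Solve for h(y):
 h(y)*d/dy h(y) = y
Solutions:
 h(y) = -sqrt(C1 + y^2)
 h(y) = sqrt(C1 + y^2)


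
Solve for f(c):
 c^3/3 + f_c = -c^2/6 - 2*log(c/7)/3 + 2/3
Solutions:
 f(c) = C1 - c^4/12 - c^3/18 - 2*c*log(c)/3 + 2*c*log(7)/3 + 4*c/3


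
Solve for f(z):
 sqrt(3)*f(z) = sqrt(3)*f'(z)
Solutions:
 f(z) = C1*exp(z)


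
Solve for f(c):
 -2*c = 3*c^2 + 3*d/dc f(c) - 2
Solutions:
 f(c) = C1 - c^3/3 - c^2/3 + 2*c/3


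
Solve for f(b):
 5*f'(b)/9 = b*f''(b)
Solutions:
 f(b) = C1 + C2*b^(14/9)


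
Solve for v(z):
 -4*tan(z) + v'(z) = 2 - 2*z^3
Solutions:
 v(z) = C1 - z^4/2 + 2*z - 4*log(cos(z))


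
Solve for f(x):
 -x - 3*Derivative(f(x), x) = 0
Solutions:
 f(x) = C1 - x^2/6


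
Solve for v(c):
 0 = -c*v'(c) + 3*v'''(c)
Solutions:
 v(c) = C1 + Integral(C2*airyai(3^(2/3)*c/3) + C3*airybi(3^(2/3)*c/3), c)


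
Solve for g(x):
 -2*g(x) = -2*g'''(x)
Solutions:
 g(x) = C3*exp(x) + (C1*sin(sqrt(3)*x/2) + C2*cos(sqrt(3)*x/2))*exp(-x/2)


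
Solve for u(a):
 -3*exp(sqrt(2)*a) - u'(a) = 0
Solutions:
 u(a) = C1 - 3*sqrt(2)*exp(sqrt(2)*a)/2


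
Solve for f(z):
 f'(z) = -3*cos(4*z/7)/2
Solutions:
 f(z) = C1 - 21*sin(4*z/7)/8


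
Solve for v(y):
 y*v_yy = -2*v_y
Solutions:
 v(y) = C1 + C2/y


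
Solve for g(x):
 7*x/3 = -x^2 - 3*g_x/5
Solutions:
 g(x) = C1 - 5*x^3/9 - 35*x^2/18


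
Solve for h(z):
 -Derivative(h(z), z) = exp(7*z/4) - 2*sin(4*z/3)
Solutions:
 h(z) = C1 - 4*exp(7*z/4)/7 - 3*cos(4*z/3)/2


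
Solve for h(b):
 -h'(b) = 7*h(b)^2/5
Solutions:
 h(b) = 5/(C1 + 7*b)


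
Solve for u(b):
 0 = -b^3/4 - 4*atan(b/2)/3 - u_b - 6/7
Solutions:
 u(b) = C1 - b^4/16 - 4*b*atan(b/2)/3 - 6*b/7 + 4*log(b^2 + 4)/3


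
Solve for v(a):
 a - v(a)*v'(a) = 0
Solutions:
 v(a) = -sqrt(C1 + a^2)
 v(a) = sqrt(C1 + a^2)


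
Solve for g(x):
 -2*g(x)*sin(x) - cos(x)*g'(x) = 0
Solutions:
 g(x) = C1*cos(x)^2


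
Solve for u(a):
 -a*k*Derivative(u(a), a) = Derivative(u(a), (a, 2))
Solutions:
 u(a) = Piecewise((-sqrt(2)*sqrt(pi)*C1*erf(sqrt(2)*a*sqrt(k)/2)/(2*sqrt(k)) - C2, (k > 0) | (k < 0)), (-C1*a - C2, True))


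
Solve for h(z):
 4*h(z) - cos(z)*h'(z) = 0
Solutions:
 h(z) = C1*(sin(z)^2 + 2*sin(z) + 1)/(sin(z)^2 - 2*sin(z) + 1)


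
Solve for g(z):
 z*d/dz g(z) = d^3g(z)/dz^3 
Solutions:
 g(z) = C1 + Integral(C2*airyai(z) + C3*airybi(z), z)


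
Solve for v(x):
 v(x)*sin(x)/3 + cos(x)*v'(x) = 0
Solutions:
 v(x) = C1*cos(x)^(1/3)


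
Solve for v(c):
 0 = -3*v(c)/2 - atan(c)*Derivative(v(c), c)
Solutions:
 v(c) = C1*exp(-3*Integral(1/atan(c), c)/2)


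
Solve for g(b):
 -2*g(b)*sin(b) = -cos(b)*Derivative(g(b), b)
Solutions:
 g(b) = C1/cos(b)^2


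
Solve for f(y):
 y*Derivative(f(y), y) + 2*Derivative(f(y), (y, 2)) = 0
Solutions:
 f(y) = C1 + C2*erf(y/2)


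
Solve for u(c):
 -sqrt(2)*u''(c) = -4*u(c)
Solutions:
 u(c) = C1*exp(-2^(3/4)*c) + C2*exp(2^(3/4)*c)


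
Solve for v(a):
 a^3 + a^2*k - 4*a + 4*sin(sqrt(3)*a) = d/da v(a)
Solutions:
 v(a) = C1 + a^4/4 + a^3*k/3 - 2*a^2 - 4*sqrt(3)*cos(sqrt(3)*a)/3


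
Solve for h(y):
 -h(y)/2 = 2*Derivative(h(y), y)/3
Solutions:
 h(y) = C1*exp(-3*y/4)


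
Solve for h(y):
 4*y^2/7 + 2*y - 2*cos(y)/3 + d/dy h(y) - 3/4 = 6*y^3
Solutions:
 h(y) = C1 + 3*y^4/2 - 4*y^3/21 - y^2 + 3*y/4 + 2*sin(y)/3


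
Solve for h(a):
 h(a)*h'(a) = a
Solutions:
 h(a) = -sqrt(C1 + a^2)
 h(a) = sqrt(C1 + a^2)


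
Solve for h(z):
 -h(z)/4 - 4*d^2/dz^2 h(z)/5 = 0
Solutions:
 h(z) = C1*sin(sqrt(5)*z/4) + C2*cos(sqrt(5)*z/4)


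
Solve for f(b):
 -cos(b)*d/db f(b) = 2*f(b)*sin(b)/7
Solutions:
 f(b) = C1*cos(b)^(2/7)


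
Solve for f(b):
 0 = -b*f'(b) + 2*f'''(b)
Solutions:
 f(b) = C1 + Integral(C2*airyai(2^(2/3)*b/2) + C3*airybi(2^(2/3)*b/2), b)


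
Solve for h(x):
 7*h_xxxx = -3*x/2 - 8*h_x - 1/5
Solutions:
 h(x) = C1 + C4*exp(-2*7^(2/3)*x/7) - 3*x^2/32 - x/40 + (C2*sin(sqrt(3)*7^(2/3)*x/7) + C3*cos(sqrt(3)*7^(2/3)*x/7))*exp(7^(2/3)*x/7)


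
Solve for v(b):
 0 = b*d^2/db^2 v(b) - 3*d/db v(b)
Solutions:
 v(b) = C1 + C2*b^4


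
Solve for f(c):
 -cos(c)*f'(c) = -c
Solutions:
 f(c) = C1 + Integral(c/cos(c), c)


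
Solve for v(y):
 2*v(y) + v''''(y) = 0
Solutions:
 v(y) = (C1*sin(2^(3/4)*y/2) + C2*cos(2^(3/4)*y/2))*exp(-2^(3/4)*y/2) + (C3*sin(2^(3/4)*y/2) + C4*cos(2^(3/4)*y/2))*exp(2^(3/4)*y/2)


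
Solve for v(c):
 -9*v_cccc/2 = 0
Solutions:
 v(c) = C1 + C2*c + C3*c^2 + C4*c^3


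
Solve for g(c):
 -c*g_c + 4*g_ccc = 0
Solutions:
 g(c) = C1 + Integral(C2*airyai(2^(1/3)*c/2) + C3*airybi(2^(1/3)*c/2), c)


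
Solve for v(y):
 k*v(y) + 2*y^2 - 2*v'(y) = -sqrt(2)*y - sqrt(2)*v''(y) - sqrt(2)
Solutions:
 v(y) = C1*exp(sqrt(2)*y*(1 - sqrt(-sqrt(2)*k + 1))/2) + C2*exp(sqrt(2)*y*(sqrt(-sqrt(2)*k + 1) + 1)/2) - 2*y^2/k - sqrt(2)*y/k - sqrt(2)/k - 8*y/k^2 + 2*sqrt(2)/k^2 - 16/k^3


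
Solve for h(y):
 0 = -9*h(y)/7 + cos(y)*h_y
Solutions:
 h(y) = C1*(sin(y) + 1)^(9/14)/(sin(y) - 1)^(9/14)


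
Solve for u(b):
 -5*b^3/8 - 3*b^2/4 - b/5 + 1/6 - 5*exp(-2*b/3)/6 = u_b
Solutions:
 u(b) = C1 - 5*b^4/32 - b^3/4 - b^2/10 + b/6 + 5*exp(-2*b/3)/4


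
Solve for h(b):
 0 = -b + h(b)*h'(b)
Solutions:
 h(b) = -sqrt(C1 + b^2)
 h(b) = sqrt(C1 + b^2)


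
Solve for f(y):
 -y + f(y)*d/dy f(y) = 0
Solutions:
 f(y) = -sqrt(C1 + y^2)
 f(y) = sqrt(C1 + y^2)


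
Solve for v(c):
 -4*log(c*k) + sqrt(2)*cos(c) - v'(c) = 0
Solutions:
 v(c) = C1 - 4*c*log(c*k) + 4*c + sqrt(2)*sin(c)


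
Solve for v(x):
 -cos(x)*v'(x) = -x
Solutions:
 v(x) = C1 + Integral(x/cos(x), x)


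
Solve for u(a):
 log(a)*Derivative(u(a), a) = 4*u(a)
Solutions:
 u(a) = C1*exp(4*li(a))


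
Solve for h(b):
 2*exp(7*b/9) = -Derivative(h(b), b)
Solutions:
 h(b) = C1 - 18*exp(7*b/9)/7


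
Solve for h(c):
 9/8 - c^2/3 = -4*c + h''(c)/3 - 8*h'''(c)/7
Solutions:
 h(c) = C1 + C2*c + C3*exp(7*c/24) - c^4/12 + 6*c^3/7 + 8235*c^2/784


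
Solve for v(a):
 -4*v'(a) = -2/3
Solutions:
 v(a) = C1 + a/6


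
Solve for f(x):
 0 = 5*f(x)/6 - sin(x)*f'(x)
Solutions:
 f(x) = C1*(cos(x) - 1)^(5/12)/(cos(x) + 1)^(5/12)


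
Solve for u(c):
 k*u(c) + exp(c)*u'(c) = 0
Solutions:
 u(c) = C1*exp(k*exp(-c))


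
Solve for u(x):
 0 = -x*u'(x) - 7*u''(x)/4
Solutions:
 u(x) = C1 + C2*erf(sqrt(14)*x/7)


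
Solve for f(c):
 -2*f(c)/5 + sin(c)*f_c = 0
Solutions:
 f(c) = C1*(cos(c) - 1)^(1/5)/(cos(c) + 1)^(1/5)


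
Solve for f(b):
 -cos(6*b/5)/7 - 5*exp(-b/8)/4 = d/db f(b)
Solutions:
 f(b) = C1 - 5*sin(6*b/5)/42 + 10*exp(-b/8)


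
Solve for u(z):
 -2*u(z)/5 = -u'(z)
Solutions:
 u(z) = C1*exp(2*z/5)


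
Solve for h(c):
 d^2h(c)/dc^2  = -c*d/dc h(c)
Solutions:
 h(c) = C1 + C2*erf(sqrt(2)*c/2)


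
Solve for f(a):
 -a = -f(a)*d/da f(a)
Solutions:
 f(a) = -sqrt(C1 + a^2)
 f(a) = sqrt(C1 + a^2)


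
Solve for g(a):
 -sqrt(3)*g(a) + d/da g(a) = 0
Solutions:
 g(a) = C1*exp(sqrt(3)*a)


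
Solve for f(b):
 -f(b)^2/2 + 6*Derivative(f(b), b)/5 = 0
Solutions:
 f(b) = -12/(C1 + 5*b)


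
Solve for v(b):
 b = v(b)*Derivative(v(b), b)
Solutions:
 v(b) = -sqrt(C1 + b^2)
 v(b) = sqrt(C1 + b^2)


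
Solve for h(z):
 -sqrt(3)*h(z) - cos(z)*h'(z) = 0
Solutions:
 h(z) = C1*(sin(z) - 1)^(sqrt(3)/2)/(sin(z) + 1)^(sqrt(3)/2)


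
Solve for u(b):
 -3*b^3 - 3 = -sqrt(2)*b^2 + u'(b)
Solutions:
 u(b) = C1 - 3*b^4/4 + sqrt(2)*b^3/3 - 3*b


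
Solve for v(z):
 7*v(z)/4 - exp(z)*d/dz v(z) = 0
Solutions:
 v(z) = C1*exp(-7*exp(-z)/4)


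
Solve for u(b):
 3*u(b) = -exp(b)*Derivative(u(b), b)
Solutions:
 u(b) = C1*exp(3*exp(-b))


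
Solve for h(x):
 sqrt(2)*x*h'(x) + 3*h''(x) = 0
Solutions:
 h(x) = C1 + C2*erf(2^(3/4)*sqrt(3)*x/6)


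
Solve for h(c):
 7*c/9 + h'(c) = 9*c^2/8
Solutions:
 h(c) = C1 + 3*c^3/8 - 7*c^2/18


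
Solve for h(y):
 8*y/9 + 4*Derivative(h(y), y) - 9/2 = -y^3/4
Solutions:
 h(y) = C1 - y^4/64 - y^2/9 + 9*y/8


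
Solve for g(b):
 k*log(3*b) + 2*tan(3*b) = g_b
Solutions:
 g(b) = C1 + b*k*(log(b) - 1) + b*k*log(3) - 2*log(cos(3*b))/3


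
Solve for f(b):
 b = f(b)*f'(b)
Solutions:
 f(b) = -sqrt(C1 + b^2)
 f(b) = sqrt(C1 + b^2)


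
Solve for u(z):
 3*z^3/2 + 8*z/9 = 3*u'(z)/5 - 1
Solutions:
 u(z) = C1 + 5*z^4/8 + 20*z^2/27 + 5*z/3


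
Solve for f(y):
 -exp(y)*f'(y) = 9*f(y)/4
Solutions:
 f(y) = C1*exp(9*exp(-y)/4)


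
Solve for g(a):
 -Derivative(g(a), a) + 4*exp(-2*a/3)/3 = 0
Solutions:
 g(a) = C1 - 2*exp(-2*a/3)


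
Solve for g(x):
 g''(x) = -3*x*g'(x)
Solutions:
 g(x) = C1 + C2*erf(sqrt(6)*x/2)


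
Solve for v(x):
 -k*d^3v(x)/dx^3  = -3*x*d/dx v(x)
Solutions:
 v(x) = C1 + Integral(C2*airyai(3^(1/3)*x*(1/k)^(1/3)) + C3*airybi(3^(1/3)*x*(1/k)^(1/3)), x)


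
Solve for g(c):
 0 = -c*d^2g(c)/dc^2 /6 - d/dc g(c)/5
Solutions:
 g(c) = C1 + C2/c^(1/5)


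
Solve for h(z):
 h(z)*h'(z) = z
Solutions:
 h(z) = -sqrt(C1 + z^2)
 h(z) = sqrt(C1 + z^2)


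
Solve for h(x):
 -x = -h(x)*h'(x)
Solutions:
 h(x) = -sqrt(C1 + x^2)
 h(x) = sqrt(C1 + x^2)


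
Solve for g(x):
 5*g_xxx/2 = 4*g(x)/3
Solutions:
 g(x) = C3*exp(2*15^(2/3)*x/15) + (C1*sin(3^(1/6)*5^(2/3)*x/5) + C2*cos(3^(1/6)*5^(2/3)*x/5))*exp(-15^(2/3)*x/15)


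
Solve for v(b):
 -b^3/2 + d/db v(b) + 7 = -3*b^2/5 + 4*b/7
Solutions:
 v(b) = C1 + b^4/8 - b^3/5 + 2*b^2/7 - 7*b


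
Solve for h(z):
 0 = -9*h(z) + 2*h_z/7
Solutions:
 h(z) = C1*exp(63*z/2)


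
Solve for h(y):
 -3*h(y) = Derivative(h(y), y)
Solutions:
 h(y) = C1*exp(-3*y)


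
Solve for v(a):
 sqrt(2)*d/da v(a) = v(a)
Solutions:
 v(a) = C1*exp(sqrt(2)*a/2)


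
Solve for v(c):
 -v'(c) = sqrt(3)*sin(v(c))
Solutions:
 v(c) = -acos((-C1 - exp(2*sqrt(3)*c))/(C1 - exp(2*sqrt(3)*c))) + 2*pi
 v(c) = acos((-C1 - exp(2*sqrt(3)*c))/(C1 - exp(2*sqrt(3)*c)))


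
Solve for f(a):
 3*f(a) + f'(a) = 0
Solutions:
 f(a) = C1*exp(-3*a)


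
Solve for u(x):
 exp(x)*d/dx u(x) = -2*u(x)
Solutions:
 u(x) = C1*exp(2*exp(-x))


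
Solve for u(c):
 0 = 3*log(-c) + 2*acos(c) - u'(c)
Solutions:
 u(c) = C1 + 3*c*log(-c) + 2*c*acos(c) - 3*c - 2*sqrt(1 - c^2)


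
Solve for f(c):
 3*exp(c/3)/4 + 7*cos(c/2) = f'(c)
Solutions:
 f(c) = C1 + 9*exp(c/3)/4 + 14*sin(c/2)


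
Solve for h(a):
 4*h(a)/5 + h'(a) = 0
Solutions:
 h(a) = C1*exp(-4*a/5)


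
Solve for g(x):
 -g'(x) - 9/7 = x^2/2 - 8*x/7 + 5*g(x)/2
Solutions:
 g(x) = C1*exp(-5*x/2) - x^2/5 + 108*x/175 - 666/875


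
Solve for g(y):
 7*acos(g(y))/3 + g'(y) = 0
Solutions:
 Integral(1/acos(_y), (_y, g(y))) = C1 - 7*y/3


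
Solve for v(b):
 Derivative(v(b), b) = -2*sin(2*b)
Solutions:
 v(b) = C1 + cos(2*b)


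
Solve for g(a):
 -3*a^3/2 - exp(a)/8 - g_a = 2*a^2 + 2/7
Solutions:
 g(a) = C1 - 3*a^4/8 - 2*a^3/3 - 2*a/7 - exp(a)/8


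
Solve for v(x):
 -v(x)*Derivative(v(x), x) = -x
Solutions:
 v(x) = -sqrt(C1 + x^2)
 v(x) = sqrt(C1 + x^2)


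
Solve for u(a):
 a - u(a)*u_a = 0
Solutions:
 u(a) = -sqrt(C1 + a^2)
 u(a) = sqrt(C1 + a^2)


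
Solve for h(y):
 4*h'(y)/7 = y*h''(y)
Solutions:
 h(y) = C1 + C2*y^(11/7)


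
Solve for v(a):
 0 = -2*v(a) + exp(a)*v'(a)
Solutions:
 v(a) = C1*exp(-2*exp(-a))


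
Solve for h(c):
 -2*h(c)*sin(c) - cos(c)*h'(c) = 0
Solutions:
 h(c) = C1*cos(c)^2


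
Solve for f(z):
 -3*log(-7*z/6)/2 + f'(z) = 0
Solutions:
 f(z) = C1 + 3*z*log(-z)/2 + 3*z*(-log(6) - 1 + log(7))/2


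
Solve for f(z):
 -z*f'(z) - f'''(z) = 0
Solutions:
 f(z) = C1 + Integral(C2*airyai(-z) + C3*airybi(-z), z)


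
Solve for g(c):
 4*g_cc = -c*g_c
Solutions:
 g(c) = C1 + C2*erf(sqrt(2)*c/4)


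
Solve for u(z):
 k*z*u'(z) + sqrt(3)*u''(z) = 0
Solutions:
 u(z) = Piecewise((-sqrt(2)*3^(1/4)*sqrt(pi)*C1*erf(sqrt(2)*3^(3/4)*sqrt(k)*z/6)/(2*sqrt(k)) - C2, (k > 0) | (k < 0)), (-C1*z - C2, True))


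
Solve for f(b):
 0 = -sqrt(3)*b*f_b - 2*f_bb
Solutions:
 f(b) = C1 + C2*erf(3^(1/4)*b/2)


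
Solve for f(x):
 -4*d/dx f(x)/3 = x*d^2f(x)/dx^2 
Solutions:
 f(x) = C1 + C2/x^(1/3)


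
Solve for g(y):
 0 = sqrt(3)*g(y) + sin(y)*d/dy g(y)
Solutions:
 g(y) = C1*(cos(y) + 1)^(sqrt(3)/2)/(cos(y) - 1)^(sqrt(3)/2)


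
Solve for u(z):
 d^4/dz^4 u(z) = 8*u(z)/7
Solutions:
 u(z) = C1*exp(-14^(3/4)*z/7) + C2*exp(14^(3/4)*z/7) + C3*sin(14^(3/4)*z/7) + C4*cos(14^(3/4)*z/7)


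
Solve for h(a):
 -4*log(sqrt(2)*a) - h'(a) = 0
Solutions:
 h(a) = C1 - 4*a*log(a) - a*log(4) + 4*a


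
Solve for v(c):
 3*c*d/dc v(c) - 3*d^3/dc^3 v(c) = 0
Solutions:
 v(c) = C1 + Integral(C2*airyai(c) + C3*airybi(c), c)


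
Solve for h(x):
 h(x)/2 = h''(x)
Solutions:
 h(x) = C1*exp(-sqrt(2)*x/2) + C2*exp(sqrt(2)*x/2)


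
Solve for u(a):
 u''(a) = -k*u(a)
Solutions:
 u(a) = C1*exp(-a*sqrt(-k)) + C2*exp(a*sqrt(-k))


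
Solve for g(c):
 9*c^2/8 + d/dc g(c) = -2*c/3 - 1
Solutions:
 g(c) = C1 - 3*c^3/8 - c^2/3 - c


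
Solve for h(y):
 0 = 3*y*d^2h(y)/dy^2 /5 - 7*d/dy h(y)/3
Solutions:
 h(y) = C1 + C2*y^(44/9)


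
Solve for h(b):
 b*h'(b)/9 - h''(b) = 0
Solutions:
 h(b) = C1 + C2*erfi(sqrt(2)*b/6)


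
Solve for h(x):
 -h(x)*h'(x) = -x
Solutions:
 h(x) = -sqrt(C1 + x^2)
 h(x) = sqrt(C1 + x^2)


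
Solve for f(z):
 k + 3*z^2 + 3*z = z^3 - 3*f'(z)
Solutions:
 f(z) = C1 - k*z/3 + z^4/12 - z^3/3 - z^2/2


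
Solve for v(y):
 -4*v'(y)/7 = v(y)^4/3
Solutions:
 v(y) = 2^(2/3)*(1/(C1 + 7*y))^(1/3)
 v(y) = 2^(2/3)*(-1 - sqrt(3)*I)*(1/(C1 + 7*y))^(1/3)/2
 v(y) = 2^(2/3)*(-1 + sqrt(3)*I)*(1/(C1 + 7*y))^(1/3)/2


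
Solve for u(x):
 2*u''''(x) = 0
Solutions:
 u(x) = C1 + C2*x + C3*x^2 + C4*x^3


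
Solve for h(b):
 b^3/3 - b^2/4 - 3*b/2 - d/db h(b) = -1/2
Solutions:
 h(b) = C1 + b^4/12 - b^3/12 - 3*b^2/4 + b/2


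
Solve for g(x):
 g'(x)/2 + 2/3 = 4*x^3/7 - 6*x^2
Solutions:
 g(x) = C1 + 2*x^4/7 - 4*x^3 - 4*x/3


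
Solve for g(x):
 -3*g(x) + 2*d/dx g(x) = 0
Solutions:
 g(x) = C1*exp(3*x/2)


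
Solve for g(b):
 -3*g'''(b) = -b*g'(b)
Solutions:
 g(b) = C1 + Integral(C2*airyai(3^(2/3)*b/3) + C3*airybi(3^(2/3)*b/3), b)


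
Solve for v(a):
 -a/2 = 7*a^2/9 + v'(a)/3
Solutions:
 v(a) = C1 - 7*a^3/9 - 3*a^2/4


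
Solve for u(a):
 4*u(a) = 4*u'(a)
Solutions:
 u(a) = C1*exp(a)


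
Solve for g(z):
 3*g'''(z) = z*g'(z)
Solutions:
 g(z) = C1 + Integral(C2*airyai(3^(2/3)*z/3) + C3*airybi(3^(2/3)*z/3), z)


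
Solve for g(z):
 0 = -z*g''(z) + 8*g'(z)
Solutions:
 g(z) = C1 + C2*z^9


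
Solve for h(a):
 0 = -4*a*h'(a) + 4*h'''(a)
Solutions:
 h(a) = C1 + Integral(C2*airyai(a) + C3*airybi(a), a)


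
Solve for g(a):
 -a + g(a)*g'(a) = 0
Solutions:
 g(a) = -sqrt(C1 + a^2)
 g(a) = sqrt(C1 + a^2)


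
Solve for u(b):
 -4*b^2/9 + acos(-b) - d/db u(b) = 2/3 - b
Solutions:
 u(b) = C1 - 4*b^3/27 + b^2/2 + b*acos(-b) - 2*b/3 + sqrt(1 - b^2)


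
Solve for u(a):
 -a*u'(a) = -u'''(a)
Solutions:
 u(a) = C1 + Integral(C2*airyai(a) + C3*airybi(a), a)


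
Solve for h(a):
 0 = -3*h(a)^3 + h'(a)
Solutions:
 h(a) = -sqrt(2)*sqrt(-1/(C1 + 3*a))/2
 h(a) = sqrt(2)*sqrt(-1/(C1 + 3*a))/2


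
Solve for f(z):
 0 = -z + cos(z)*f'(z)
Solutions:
 f(z) = C1 + Integral(z/cos(z), z)


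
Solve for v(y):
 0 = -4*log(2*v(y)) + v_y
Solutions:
 -Integral(1/(log(_y) + log(2)), (_y, v(y)))/4 = C1 - y


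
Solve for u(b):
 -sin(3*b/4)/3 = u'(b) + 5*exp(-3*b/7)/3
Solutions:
 u(b) = C1 + 4*cos(3*b/4)/9 + 35*exp(-3*b/7)/9


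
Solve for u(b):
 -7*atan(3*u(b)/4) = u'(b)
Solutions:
 Integral(1/atan(3*_y/4), (_y, u(b))) = C1 - 7*b


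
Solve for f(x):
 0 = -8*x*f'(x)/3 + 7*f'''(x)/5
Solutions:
 f(x) = C1 + Integral(C2*airyai(2*21^(2/3)*5^(1/3)*x/21) + C3*airybi(2*21^(2/3)*5^(1/3)*x/21), x)


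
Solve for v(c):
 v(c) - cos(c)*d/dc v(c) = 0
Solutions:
 v(c) = C1*sqrt(sin(c) + 1)/sqrt(sin(c) - 1)


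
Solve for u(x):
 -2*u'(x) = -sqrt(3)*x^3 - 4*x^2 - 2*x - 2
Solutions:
 u(x) = C1 + sqrt(3)*x^4/8 + 2*x^3/3 + x^2/2 + x


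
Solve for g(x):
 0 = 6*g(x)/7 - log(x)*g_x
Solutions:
 g(x) = C1*exp(6*li(x)/7)


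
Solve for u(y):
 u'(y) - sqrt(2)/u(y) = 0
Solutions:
 u(y) = -sqrt(C1 + 2*sqrt(2)*y)
 u(y) = sqrt(C1 + 2*sqrt(2)*y)


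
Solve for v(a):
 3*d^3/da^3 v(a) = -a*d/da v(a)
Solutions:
 v(a) = C1 + Integral(C2*airyai(-3^(2/3)*a/3) + C3*airybi(-3^(2/3)*a/3), a)


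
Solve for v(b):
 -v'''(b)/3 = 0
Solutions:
 v(b) = C1 + C2*b + C3*b^2


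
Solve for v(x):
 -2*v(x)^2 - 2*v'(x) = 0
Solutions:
 v(x) = 1/(C1 + x)


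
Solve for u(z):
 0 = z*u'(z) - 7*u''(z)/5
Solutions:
 u(z) = C1 + C2*erfi(sqrt(70)*z/14)


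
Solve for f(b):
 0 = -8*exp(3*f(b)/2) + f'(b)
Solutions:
 f(b) = 2*log(-1/(C1 + 24*b))/3 + 2*log(2)/3
 f(b) = 2*log(2^(1/3)*(-1/(C1 + 8*b))^(1/3)*(-3^(2/3) - 3*3^(1/6)*I)/6)
 f(b) = 2*log(2^(1/3)*(-1/(C1 + 8*b))^(1/3)*(-3^(2/3) + 3*3^(1/6)*I)/6)


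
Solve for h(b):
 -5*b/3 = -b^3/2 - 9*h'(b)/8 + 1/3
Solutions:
 h(b) = C1 - b^4/9 + 20*b^2/27 + 8*b/27


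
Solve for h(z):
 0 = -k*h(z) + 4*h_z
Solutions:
 h(z) = C1*exp(k*z/4)


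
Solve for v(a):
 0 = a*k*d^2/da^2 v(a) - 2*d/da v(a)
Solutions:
 v(a) = C1 + a^(((re(k) + 2)*re(k) + im(k)^2)/(re(k)^2 + im(k)^2))*(C2*sin(2*log(a)*Abs(im(k))/(re(k)^2 + im(k)^2)) + C3*cos(2*log(a)*im(k)/(re(k)^2 + im(k)^2)))


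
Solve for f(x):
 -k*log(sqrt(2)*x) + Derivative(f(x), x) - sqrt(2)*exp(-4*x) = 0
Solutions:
 f(x) = C1 + k*x*log(x) + k*x*(-1 + log(2)/2) - sqrt(2)*exp(-4*x)/4


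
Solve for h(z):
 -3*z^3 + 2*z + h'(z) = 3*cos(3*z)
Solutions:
 h(z) = C1 + 3*z^4/4 - z^2 + sin(3*z)


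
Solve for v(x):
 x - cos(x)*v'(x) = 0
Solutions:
 v(x) = C1 + Integral(x/cos(x), x)


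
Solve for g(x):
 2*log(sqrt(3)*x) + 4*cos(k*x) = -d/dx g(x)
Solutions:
 g(x) = C1 - 2*x*log(x) - x*log(3) + 2*x - 4*Piecewise((sin(k*x)/k, Ne(k, 0)), (x, True))


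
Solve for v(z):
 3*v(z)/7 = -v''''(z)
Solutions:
 v(z) = (C1*sin(sqrt(2)*3^(1/4)*7^(3/4)*z/14) + C2*cos(sqrt(2)*3^(1/4)*7^(3/4)*z/14))*exp(-sqrt(2)*3^(1/4)*7^(3/4)*z/14) + (C3*sin(sqrt(2)*3^(1/4)*7^(3/4)*z/14) + C4*cos(sqrt(2)*3^(1/4)*7^(3/4)*z/14))*exp(sqrt(2)*3^(1/4)*7^(3/4)*z/14)


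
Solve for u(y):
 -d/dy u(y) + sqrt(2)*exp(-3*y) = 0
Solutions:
 u(y) = C1 - sqrt(2)*exp(-3*y)/3


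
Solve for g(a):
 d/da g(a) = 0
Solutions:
 g(a) = C1


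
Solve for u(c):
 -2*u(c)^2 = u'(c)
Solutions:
 u(c) = 1/(C1 + 2*c)


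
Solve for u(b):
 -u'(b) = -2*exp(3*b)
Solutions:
 u(b) = C1 + 2*exp(3*b)/3


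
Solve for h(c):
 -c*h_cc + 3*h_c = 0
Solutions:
 h(c) = C1 + C2*c^4


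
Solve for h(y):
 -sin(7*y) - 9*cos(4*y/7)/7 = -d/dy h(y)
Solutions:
 h(y) = C1 + 9*sin(4*y/7)/4 - cos(7*y)/7


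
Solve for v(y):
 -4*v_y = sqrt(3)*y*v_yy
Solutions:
 v(y) = C1 + C2*y^(1 - 4*sqrt(3)/3)


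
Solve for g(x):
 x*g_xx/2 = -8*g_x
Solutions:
 g(x) = C1 + C2/x^15


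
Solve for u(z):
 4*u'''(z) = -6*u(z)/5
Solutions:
 u(z) = C3*exp(-10^(2/3)*3^(1/3)*z/10) + (C1*sin(10^(2/3)*3^(5/6)*z/20) + C2*cos(10^(2/3)*3^(5/6)*z/20))*exp(10^(2/3)*3^(1/3)*z/20)


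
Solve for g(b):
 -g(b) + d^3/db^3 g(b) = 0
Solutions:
 g(b) = C3*exp(b) + (C1*sin(sqrt(3)*b/2) + C2*cos(sqrt(3)*b/2))*exp(-b/2)


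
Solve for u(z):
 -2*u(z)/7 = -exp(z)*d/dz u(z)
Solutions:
 u(z) = C1*exp(-2*exp(-z)/7)


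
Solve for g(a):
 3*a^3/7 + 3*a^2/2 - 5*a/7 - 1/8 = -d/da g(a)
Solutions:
 g(a) = C1 - 3*a^4/28 - a^3/2 + 5*a^2/14 + a/8


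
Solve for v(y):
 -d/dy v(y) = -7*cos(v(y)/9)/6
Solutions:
 -7*y/6 - 9*log(sin(v(y)/9) - 1)/2 + 9*log(sin(v(y)/9) + 1)/2 = C1


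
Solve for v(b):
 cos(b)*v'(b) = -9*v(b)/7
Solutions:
 v(b) = C1*(sin(b) - 1)^(9/14)/(sin(b) + 1)^(9/14)


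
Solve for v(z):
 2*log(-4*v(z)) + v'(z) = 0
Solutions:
 Integral(1/(log(-_y) + 2*log(2)), (_y, v(z)))/2 = C1 - z


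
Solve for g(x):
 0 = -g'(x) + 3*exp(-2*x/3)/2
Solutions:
 g(x) = C1 - 9*exp(-2*x/3)/4


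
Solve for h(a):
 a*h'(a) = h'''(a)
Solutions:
 h(a) = C1 + Integral(C2*airyai(a) + C3*airybi(a), a)


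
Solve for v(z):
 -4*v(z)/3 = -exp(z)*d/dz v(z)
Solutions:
 v(z) = C1*exp(-4*exp(-z)/3)


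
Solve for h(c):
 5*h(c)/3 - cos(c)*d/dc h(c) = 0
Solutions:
 h(c) = C1*(sin(c) + 1)^(5/6)/(sin(c) - 1)^(5/6)


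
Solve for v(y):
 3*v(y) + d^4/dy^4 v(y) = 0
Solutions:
 v(y) = (C1*sin(sqrt(2)*3^(1/4)*y/2) + C2*cos(sqrt(2)*3^(1/4)*y/2))*exp(-sqrt(2)*3^(1/4)*y/2) + (C3*sin(sqrt(2)*3^(1/4)*y/2) + C4*cos(sqrt(2)*3^(1/4)*y/2))*exp(sqrt(2)*3^(1/4)*y/2)


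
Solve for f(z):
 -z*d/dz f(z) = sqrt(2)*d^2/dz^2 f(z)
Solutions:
 f(z) = C1 + C2*erf(2^(1/4)*z/2)


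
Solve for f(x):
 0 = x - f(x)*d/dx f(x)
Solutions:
 f(x) = -sqrt(C1 + x^2)
 f(x) = sqrt(C1 + x^2)


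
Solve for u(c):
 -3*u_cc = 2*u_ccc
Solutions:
 u(c) = C1 + C2*c + C3*exp(-3*c/2)


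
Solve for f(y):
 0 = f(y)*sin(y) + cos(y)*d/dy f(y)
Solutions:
 f(y) = C1*cos(y)


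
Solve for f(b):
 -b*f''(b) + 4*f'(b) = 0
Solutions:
 f(b) = C1 + C2*b^5


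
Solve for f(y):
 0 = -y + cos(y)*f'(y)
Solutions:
 f(y) = C1 + Integral(y/cos(y), y)


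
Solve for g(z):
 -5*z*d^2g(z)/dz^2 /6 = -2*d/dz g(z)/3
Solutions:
 g(z) = C1 + C2*z^(9/5)


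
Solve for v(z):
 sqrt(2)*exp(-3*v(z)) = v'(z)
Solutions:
 v(z) = log(C1 + 3*sqrt(2)*z)/3
 v(z) = log((-3^(1/3) - 3^(5/6)*I)*(C1 + sqrt(2)*z)^(1/3)/2)
 v(z) = log((-3^(1/3) + 3^(5/6)*I)*(C1 + sqrt(2)*z)^(1/3)/2)


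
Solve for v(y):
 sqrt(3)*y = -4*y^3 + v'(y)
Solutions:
 v(y) = C1 + y^4 + sqrt(3)*y^2/2


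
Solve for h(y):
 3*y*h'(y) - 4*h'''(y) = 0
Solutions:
 h(y) = C1 + Integral(C2*airyai(6^(1/3)*y/2) + C3*airybi(6^(1/3)*y/2), y)


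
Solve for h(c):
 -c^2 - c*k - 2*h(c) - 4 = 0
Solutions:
 h(c) = -c^2/2 - c*k/2 - 2


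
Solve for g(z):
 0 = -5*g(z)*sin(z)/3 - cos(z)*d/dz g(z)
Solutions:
 g(z) = C1*cos(z)^(5/3)


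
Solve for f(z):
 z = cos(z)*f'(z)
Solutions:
 f(z) = C1 + Integral(z/cos(z), z)


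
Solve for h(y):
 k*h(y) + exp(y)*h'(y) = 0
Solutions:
 h(y) = C1*exp(k*exp(-y))


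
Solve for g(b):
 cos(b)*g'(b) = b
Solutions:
 g(b) = C1 + Integral(b/cos(b), b)


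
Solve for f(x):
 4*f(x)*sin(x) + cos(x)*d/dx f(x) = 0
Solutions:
 f(x) = C1*cos(x)^4


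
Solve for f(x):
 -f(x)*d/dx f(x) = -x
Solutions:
 f(x) = -sqrt(C1 + x^2)
 f(x) = sqrt(C1 + x^2)


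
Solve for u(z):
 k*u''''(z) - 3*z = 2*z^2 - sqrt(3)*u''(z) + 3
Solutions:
 u(z) = C1 + C2*z + C3*exp(-3^(1/4)*z*sqrt(-1/k)) + C4*exp(3^(1/4)*z*sqrt(-1/k)) + sqrt(3)*z^4/18 + sqrt(3)*z^3/6 + z^2*(-4*k + 3*sqrt(3))/6


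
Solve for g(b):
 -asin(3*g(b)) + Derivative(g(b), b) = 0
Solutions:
 Integral(1/asin(3*_y), (_y, g(b))) = C1 + b


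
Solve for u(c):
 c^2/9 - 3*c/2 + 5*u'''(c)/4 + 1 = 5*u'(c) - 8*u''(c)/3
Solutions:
 u(c) = C1 + C2*exp(-10*c/3) + C3*exp(6*c/5) + c^3/135 - 373*c^2/2700 + 1291*c/20250


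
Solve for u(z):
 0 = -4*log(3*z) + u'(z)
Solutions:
 u(z) = C1 + 4*z*log(z) - 4*z + z*log(81)


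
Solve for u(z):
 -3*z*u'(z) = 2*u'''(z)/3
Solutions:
 u(z) = C1 + Integral(C2*airyai(-6^(2/3)*z/2) + C3*airybi(-6^(2/3)*z/2), z)


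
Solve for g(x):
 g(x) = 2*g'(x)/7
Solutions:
 g(x) = C1*exp(7*x/2)


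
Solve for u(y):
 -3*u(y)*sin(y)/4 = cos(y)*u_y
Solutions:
 u(y) = C1*cos(y)^(3/4)


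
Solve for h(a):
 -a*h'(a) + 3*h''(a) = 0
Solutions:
 h(a) = C1 + C2*erfi(sqrt(6)*a/6)


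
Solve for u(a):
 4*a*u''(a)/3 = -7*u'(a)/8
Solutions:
 u(a) = C1 + C2*a^(11/32)


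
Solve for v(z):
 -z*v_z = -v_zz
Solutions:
 v(z) = C1 + C2*erfi(sqrt(2)*z/2)


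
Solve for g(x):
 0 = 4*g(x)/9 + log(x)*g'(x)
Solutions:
 g(x) = C1*exp(-4*li(x)/9)


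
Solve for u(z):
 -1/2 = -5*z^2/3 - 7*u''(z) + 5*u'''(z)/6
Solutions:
 u(z) = C1 + C2*z + C3*exp(42*z/5) - 5*z^4/252 - 25*z^3/2646 + 599*z^2/18522


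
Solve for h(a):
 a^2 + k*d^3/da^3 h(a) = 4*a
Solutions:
 h(a) = C1 + C2*a + C3*a^2 - a^5/(60*k) + a^4/(6*k)


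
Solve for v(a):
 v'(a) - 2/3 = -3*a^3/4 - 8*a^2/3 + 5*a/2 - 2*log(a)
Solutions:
 v(a) = C1 - 3*a^4/16 - 8*a^3/9 + 5*a^2/4 - 2*a*log(a) + 8*a/3


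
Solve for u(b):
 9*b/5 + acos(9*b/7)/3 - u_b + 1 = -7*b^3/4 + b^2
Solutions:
 u(b) = C1 + 7*b^4/16 - b^3/3 + 9*b^2/10 + b*acos(9*b/7)/3 + b - sqrt(49 - 81*b^2)/27


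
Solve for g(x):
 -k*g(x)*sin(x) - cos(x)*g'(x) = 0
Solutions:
 g(x) = C1*exp(k*log(cos(x)))


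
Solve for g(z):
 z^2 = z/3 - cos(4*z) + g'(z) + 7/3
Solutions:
 g(z) = C1 + z^3/3 - z^2/6 - 7*z/3 + sin(4*z)/4


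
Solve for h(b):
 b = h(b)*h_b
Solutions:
 h(b) = -sqrt(C1 + b^2)
 h(b) = sqrt(C1 + b^2)


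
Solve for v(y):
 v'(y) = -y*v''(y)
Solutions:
 v(y) = C1 + C2*log(y)


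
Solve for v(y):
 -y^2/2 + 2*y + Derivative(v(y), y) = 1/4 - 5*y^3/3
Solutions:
 v(y) = C1 - 5*y^4/12 + y^3/6 - y^2 + y/4


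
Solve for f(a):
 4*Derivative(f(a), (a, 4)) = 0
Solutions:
 f(a) = C1 + C2*a + C3*a^2 + C4*a^3


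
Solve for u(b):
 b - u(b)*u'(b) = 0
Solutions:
 u(b) = -sqrt(C1 + b^2)
 u(b) = sqrt(C1 + b^2)


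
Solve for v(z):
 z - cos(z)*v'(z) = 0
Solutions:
 v(z) = C1 + Integral(z/cos(z), z)


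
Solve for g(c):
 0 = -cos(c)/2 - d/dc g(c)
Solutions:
 g(c) = C1 - sin(c)/2


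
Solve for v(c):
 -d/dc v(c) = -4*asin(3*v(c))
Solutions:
 Integral(1/asin(3*_y), (_y, v(c))) = C1 + 4*c


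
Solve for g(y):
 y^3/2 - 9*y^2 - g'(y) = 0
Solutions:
 g(y) = C1 + y^4/8 - 3*y^3


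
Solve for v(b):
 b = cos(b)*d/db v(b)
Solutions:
 v(b) = C1 + Integral(b/cos(b), b)


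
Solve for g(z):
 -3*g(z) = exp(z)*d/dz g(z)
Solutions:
 g(z) = C1*exp(3*exp(-z))


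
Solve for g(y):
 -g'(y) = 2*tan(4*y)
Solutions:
 g(y) = C1 + log(cos(4*y))/2


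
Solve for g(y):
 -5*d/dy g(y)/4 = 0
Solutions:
 g(y) = C1


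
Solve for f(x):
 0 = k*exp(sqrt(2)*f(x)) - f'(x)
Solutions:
 f(x) = sqrt(2)*(2*log(-1/(C1 + k*x)) - log(2))/4


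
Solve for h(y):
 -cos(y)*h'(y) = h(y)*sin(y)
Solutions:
 h(y) = C1*cos(y)


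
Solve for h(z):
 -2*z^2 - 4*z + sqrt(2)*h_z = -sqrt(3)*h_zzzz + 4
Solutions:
 h(z) = C1 + C4*exp(-2^(1/6)*3^(5/6)*z/3) + sqrt(2)*z^3/3 + sqrt(2)*z^2 + 2*sqrt(2)*z + (C2*sin(2^(1/6)*3^(1/3)*z/2) + C3*cos(2^(1/6)*3^(1/3)*z/2))*exp(2^(1/6)*3^(5/6)*z/6)


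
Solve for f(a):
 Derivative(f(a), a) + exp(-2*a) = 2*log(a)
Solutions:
 f(a) = C1 + 2*a*log(a) - 2*a + exp(-2*a)/2


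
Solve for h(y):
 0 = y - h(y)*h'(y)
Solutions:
 h(y) = -sqrt(C1 + y^2)
 h(y) = sqrt(C1 + y^2)


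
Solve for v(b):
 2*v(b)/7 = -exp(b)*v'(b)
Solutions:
 v(b) = C1*exp(2*exp(-b)/7)


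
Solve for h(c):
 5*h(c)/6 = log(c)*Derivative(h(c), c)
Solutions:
 h(c) = C1*exp(5*li(c)/6)


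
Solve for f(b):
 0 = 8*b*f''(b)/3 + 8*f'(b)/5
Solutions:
 f(b) = C1 + C2*b^(2/5)


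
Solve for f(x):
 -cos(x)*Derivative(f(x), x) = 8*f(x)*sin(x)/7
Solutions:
 f(x) = C1*cos(x)^(8/7)


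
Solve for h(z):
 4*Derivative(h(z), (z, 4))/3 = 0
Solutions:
 h(z) = C1 + C2*z + C3*z^2 + C4*z^3


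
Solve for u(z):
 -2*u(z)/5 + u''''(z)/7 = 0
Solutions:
 u(z) = C1*exp(-14^(1/4)*5^(3/4)*z/5) + C2*exp(14^(1/4)*5^(3/4)*z/5) + C3*sin(14^(1/4)*5^(3/4)*z/5) + C4*cos(14^(1/4)*5^(3/4)*z/5)


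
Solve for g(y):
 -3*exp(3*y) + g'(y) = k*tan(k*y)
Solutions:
 g(y) = C1 + k*Piecewise((-log(cos(k*y))/k, Ne(k, 0)), (0, True)) + exp(3*y)


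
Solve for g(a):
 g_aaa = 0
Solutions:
 g(a) = C1 + C2*a + C3*a^2


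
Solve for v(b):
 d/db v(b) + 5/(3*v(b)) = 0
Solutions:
 v(b) = -sqrt(C1 - 30*b)/3
 v(b) = sqrt(C1 - 30*b)/3


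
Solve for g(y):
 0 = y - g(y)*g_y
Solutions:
 g(y) = -sqrt(C1 + y^2)
 g(y) = sqrt(C1 + y^2)


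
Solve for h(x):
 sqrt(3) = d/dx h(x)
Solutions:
 h(x) = C1 + sqrt(3)*x


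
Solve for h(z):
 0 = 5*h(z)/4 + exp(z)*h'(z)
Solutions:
 h(z) = C1*exp(5*exp(-z)/4)


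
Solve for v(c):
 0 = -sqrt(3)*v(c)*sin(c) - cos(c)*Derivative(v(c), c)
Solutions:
 v(c) = C1*cos(c)^(sqrt(3))


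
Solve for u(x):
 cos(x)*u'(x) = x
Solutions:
 u(x) = C1 + Integral(x/cos(x), x)


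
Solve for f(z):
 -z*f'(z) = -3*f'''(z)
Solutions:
 f(z) = C1 + Integral(C2*airyai(3^(2/3)*z/3) + C3*airybi(3^(2/3)*z/3), z)


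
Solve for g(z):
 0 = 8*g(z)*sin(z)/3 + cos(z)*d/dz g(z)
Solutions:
 g(z) = C1*cos(z)^(8/3)


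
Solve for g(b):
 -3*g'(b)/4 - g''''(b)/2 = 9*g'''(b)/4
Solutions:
 g(b) = C1 + C2*exp(b*(-6 + 3*3^(2/3)/(2*sqrt(10) + 11)^(1/3) + 3^(1/3)*(2*sqrt(10) + 11)^(1/3))/4)*sin(3^(1/6)*b*(-3^(2/3)*(2*sqrt(10) + 11)^(1/3) + 9/(2*sqrt(10) + 11)^(1/3))/4) + C3*exp(b*(-6 + 3*3^(2/3)/(2*sqrt(10) + 11)^(1/3) + 3^(1/3)*(2*sqrt(10) + 11)^(1/3))/4)*cos(3^(1/6)*b*(-3^(2/3)*(2*sqrt(10) + 11)^(1/3) + 9/(2*sqrt(10) + 11)^(1/3))/4) + C4*exp(-b*(3*3^(2/3)/(2*sqrt(10) + 11)^(1/3) + 3 + 3^(1/3)*(2*sqrt(10) + 11)^(1/3))/2)


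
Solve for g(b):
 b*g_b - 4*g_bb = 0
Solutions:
 g(b) = C1 + C2*erfi(sqrt(2)*b/4)


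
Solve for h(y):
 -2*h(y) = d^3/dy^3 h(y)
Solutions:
 h(y) = C3*exp(-2^(1/3)*y) + (C1*sin(2^(1/3)*sqrt(3)*y/2) + C2*cos(2^(1/3)*sqrt(3)*y/2))*exp(2^(1/3)*y/2)


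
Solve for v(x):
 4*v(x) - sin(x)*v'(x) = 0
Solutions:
 v(x) = C1*(cos(x)^2 - 2*cos(x) + 1)/(cos(x)^2 + 2*cos(x) + 1)


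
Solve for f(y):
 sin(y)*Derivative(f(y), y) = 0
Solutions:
 f(y) = C1


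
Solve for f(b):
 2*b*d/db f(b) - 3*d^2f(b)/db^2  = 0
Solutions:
 f(b) = C1 + C2*erfi(sqrt(3)*b/3)


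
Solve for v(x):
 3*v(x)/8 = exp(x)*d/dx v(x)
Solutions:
 v(x) = C1*exp(-3*exp(-x)/8)


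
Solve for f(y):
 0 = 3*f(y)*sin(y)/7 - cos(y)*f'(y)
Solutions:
 f(y) = C1/cos(y)^(3/7)


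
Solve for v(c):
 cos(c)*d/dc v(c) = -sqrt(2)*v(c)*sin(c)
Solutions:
 v(c) = C1*cos(c)^(sqrt(2))


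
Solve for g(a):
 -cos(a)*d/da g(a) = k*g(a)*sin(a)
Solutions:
 g(a) = C1*exp(k*log(cos(a)))


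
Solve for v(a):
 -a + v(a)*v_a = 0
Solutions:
 v(a) = -sqrt(C1 + a^2)
 v(a) = sqrt(C1 + a^2)


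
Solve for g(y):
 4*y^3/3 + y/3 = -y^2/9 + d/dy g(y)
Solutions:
 g(y) = C1 + y^4/3 + y^3/27 + y^2/6


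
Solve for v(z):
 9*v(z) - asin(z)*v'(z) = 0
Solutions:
 v(z) = C1*exp(9*Integral(1/asin(z), z))


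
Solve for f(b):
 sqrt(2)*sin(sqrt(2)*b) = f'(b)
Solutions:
 f(b) = C1 - cos(sqrt(2)*b)


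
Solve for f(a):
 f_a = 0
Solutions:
 f(a) = C1


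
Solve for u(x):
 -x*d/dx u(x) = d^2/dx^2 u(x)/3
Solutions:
 u(x) = C1 + C2*erf(sqrt(6)*x/2)


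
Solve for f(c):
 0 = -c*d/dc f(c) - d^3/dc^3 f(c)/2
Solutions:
 f(c) = C1 + Integral(C2*airyai(-2^(1/3)*c) + C3*airybi(-2^(1/3)*c), c)


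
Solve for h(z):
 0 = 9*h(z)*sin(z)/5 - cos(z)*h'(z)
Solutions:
 h(z) = C1/cos(z)^(9/5)


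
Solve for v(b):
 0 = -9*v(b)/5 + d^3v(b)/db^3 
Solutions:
 v(b) = C3*exp(15^(2/3)*b/5) + (C1*sin(3*3^(1/6)*5^(2/3)*b/10) + C2*cos(3*3^(1/6)*5^(2/3)*b/10))*exp(-15^(2/3)*b/10)


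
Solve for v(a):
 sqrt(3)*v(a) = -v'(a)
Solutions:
 v(a) = C1*exp(-sqrt(3)*a)


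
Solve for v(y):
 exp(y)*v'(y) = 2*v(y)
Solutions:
 v(y) = C1*exp(-2*exp(-y))


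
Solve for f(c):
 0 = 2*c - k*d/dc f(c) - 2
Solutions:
 f(c) = C1 + c^2/k - 2*c/k


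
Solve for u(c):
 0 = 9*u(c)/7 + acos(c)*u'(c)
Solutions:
 u(c) = C1*exp(-9*Integral(1/acos(c), c)/7)


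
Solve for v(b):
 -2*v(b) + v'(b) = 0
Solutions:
 v(b) = C1*exp(2*b)


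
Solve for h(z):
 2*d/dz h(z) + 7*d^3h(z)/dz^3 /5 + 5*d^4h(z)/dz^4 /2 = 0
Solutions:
 h(z) = C1 + C2*exp(z*(-28 + 98*2^(2/3)/(75*sqrt(1306785) + 85747)^(1/3) + 2^(1/3)*(75*sqrt(1306785) + 85747)^(1/3))/150)*sin(2^(1/3)*sqrt(3)*z*(-(75*sqrt(1306785) + 85747)^(1/3) + 98*2^(1/3)/(75*sqrt(1306785) + 85747)^(1/3))/150) + C3*exp(z*(-28 + 98*2^(2/3)/(75*sqrt(1306785) + 85747)^(1/3) + 2^(1/3)*(75*sqrt(1306785) + 85747)^(1/3))/150)*cos(2^(1/3)*sqrt(3)*z*(-(75*sqrt(1306785) + 85747)^(1/3) + 98*2^(1/3)/(75*sqrt(1306785) + 85747)^(1/3))/150) + C4*exp(-z*(98*2^(2/3)/(75*sqrt(1306785) + 85747)^(1/3) + 14 + 2^(1/3)*(75*sqrt(1306785) + 85747)^(1/3))/75)


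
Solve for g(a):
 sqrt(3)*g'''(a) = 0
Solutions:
 g(a) = C1 + C2*a + C3*a^2


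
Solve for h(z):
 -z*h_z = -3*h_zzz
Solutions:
 h(z) = C1 + Integral(C2*airyai(3^(2/3)*z/3) + C3*airybi(3^(2/3)*z/3), z)


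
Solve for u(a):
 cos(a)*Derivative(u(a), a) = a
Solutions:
 u(a) = C1 + Integral(a/cos(a), a)


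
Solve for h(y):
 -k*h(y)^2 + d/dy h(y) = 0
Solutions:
 h(y) = -1/(C1 + k*y)


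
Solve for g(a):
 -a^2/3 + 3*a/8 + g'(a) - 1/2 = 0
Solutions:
 g(a) = C1 + a^3/9 - 3*a^2/16 + a/2


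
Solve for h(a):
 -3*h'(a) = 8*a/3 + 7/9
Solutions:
 h(a) = C1 - 4*a^2/9 - 7*a/27


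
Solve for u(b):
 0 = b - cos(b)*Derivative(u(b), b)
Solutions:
 u(b) = C1 + Integral(b/cos(b), b)


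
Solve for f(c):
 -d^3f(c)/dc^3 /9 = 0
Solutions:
 f(c) = C1 + C2*c + C3*c^2


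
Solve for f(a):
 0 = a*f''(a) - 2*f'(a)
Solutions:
 f(a) = C1 + C2*a^3


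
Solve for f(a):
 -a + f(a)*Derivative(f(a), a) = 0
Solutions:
 f(a) = -sqrt(C1 + a^2)
 f(a) = sqrt(C1 + a^2)


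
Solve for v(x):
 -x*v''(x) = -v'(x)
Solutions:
 v(x) = C1 + C2*x^2


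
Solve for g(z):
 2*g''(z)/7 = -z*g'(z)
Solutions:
 g(z) = C1 + C2*erf(sqrt(7)*z/2)


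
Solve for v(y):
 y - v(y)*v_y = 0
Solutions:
 v(y) = -sqrt(C1 + y^2)
 v(y) = sqrt(C1 + y^2)


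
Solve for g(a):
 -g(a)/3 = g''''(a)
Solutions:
 g(a) = (C1*sin(sqrt(2)*3^(3/4)*a/6) + C2*cos(sqrt(2)*3^(3/4)*a/6))*exp(-sqrt(2)*3^(3/4)*a/6) + (C3*sin(sqrt(2)*3^(3/4)*a/6) + C4*cos(sqrt(2)*3^(3/4)*a/6))*exp(sqrt(2)*3^(3/4)*a/6)


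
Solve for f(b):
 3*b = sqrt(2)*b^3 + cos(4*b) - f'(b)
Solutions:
 f(b) = C1 + sqrt(2)*b^4/4 - 3*b^2/2 + sin(4*b)/4


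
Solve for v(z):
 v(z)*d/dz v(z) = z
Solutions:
 v(z) = -sqrt(C1 + z^2)
 v(z) = sqrt(C1 + z^2)


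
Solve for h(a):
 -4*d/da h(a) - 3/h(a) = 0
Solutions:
 h(a) = -sqrt(C1 - 6*a)/2
 h(a) = sqrt(C1 - 6*a)/2


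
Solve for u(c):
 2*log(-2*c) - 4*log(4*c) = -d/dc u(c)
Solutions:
 u(c) = C1 + 2*c*log(c) + 2*c*(-1 + 3*log(2) - I*pi)


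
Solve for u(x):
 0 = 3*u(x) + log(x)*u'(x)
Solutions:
 u(x) = C1*exp(-3*li(x))


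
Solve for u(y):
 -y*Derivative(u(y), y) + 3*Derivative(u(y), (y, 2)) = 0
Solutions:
 u(y) = C1 + C2*erfi(sqrt(6)*y/6)


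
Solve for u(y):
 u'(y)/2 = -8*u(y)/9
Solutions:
 u(y) = C1*exp(-16*y/9)


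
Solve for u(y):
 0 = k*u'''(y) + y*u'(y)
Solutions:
 u(y) = C1 + Integral(C2*airyai(y*(-1/k)^(1/3)) + C3*airybi(y*(-1/k)^(1/3)), y)
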